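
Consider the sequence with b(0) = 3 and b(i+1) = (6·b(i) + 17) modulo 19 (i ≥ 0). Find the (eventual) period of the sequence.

9

b(0) = 3; b(1) = 16; b(2) = 18; b(3) = 11; b(4) = 7; b(5) = 2; b(6) = 10; b(7) = 1; b(8) = 4; b(9) = 3.
Since b(9) = b(0) = 3, the sequence is periodic with period 9.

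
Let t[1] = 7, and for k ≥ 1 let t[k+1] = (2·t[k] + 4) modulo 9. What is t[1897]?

7

Listing terms: t[1] = 7; t[2] = 0; t[3] = 4; t[4] = 3; t[5] = 1; t[6] = 6; t[7] = 7.
The sequence repeats with period 6.
(1897 - 1) mod 6 = 0, so t[1897] = t[1] = 7.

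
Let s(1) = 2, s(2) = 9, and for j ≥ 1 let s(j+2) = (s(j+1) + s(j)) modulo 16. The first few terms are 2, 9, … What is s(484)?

Computing terms: s(1) = 2; s(2) = 9; s(3) = 11; s(4) = 4; s(5) = 15; s(6) = 3; s(7) = 2; s(8) = 5; s(9) = 7; s(10) = 12; s(11) = 3; s(12) = 15; s(13) = 2; s(14) = 1; s(15) = 3; s(16) = 4; s(17) = 7; s(18) = 11; s(19) = 2; s(20) = 13; s(21) = 15; s(22) = 12; s(23) = 11; s(24) = 7; s(25) = 2; s(26) = 9.
Since (s(25), s(26)) = (s(1), s(2)) = (2, 9) (two consecutive terms determine the rest), the sequence is periodic with period 24.
(484 - 1) mod 24 = 3, so s(484) = s(4) = 4.

4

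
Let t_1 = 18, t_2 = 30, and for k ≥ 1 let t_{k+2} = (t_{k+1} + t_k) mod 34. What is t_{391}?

Computing terms: t_1 = 18, t_2 = 30, t_3 = 14, t_4 = 10, t_5 = 24, t_6 = 0, t_7 = 24, t_8 = 24, t_9 = 14, t_{10} = 4, t_{11} = 18, t_{12} = 22, t_{13} = 6, t_{14} = 28, t_{15} = 0, t_{16} = 28, t_{17} = 28, t_{18} = 22, t_{19} = 16, t_{20} = 4, t_{21} = 20, t_{22} = 24, t_{23} = 10, t_{24} = 0, t_{25} = 10, t_{26} = 10, t_{27} = 20, t_{28} = 30, t_{29} = 16, t_{30} = 12, t_{31} = 28, t_{32} = 6, t_{33} = 0, t_{34} = 6, t_{35} = 6, t_{36} = 12, t_{37} = 18, t_{38} = 30.
The sequence repeats with period 36.
So t_{391} = t_{1 + ((391-1) mod 36)} = t_{31} = 28.

28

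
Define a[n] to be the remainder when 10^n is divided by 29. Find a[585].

Listing terms: a[0] = 1; a[1] = 10; a[2] = 13; a[3] = 14; a[4] = 24; a[5] = 8; a[6] = 22; a[7] = 17; a[8] = 25; a[9] = 18; a[10] = 6; a[11] = 2; a[12] = 20; a[13] = 26; a[14] = 28; a[15] = 19; a[16] = 16; a[17] = 15; a[18] = 5; a[19] = 21; a[20] = 7; a[21] = 12; a[22] = 4; a[23] = 11; a[24] = 23; a[25] = 27; a[26] = 9; a[27] = 3; a[28] = 1.
Since a[28] = a[0] = 1, the sequence is periodic with period 28.
So a[585] = a[0 + ((585-0) mod 28)] = a[25] = 27.

27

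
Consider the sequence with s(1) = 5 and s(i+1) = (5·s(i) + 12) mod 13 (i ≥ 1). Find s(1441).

Computing terms: s(1) = 5,  s(2) = 11,  s(3) = 2,  s(4) = 9,  s(5) = 5.
The sequence repeats with period 4.
(1441 - 1) mod 4 = 0, so s(1441) = s(1) = 5.

5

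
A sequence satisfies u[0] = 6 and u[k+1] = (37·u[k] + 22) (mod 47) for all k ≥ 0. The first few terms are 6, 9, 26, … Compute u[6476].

We have u[0] = 6, u[1] = 9, u[2] = 26, u[3] = 44, u[4] = 5, u[5] = 19, u[6] = 20, u[7] = 10, u[8] = 16, u[9] = 3, u[10] = 39, u[11] = 8, u[12] = 36, u[13] = 38, u[14] = 18, u[15] = 30, u[16] = 4, u[17] = 29, u[18] = 14, u[19] = 23, u[20] = 27, u[21] = 34, u[22] = 11, u[23] = 6.
The sequence repeats with period 23.
(6476 - 0) mod 23 = 13, so u[6476] = u[13] = 38.

38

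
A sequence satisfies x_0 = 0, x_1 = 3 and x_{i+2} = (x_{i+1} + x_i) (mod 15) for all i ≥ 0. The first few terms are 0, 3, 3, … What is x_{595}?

Listing terms: x_0 = 0, x_1 = 3, x_2 = 3, x_3 = 6, x_4 = 9, x_5 = 0, x_6 = 9, x_7 = 9, x_8 = 3, x_9 = 12, x_{10} = 0, x_{11} = 12, x_{12} = 12, x_{13} = 9, x_{14} = 6, x_{15} = 0, x_{16} = 6, x_{17} = 6, x_{18} = 12, x_{19} = 3, x_{20} = 0, x_{21} = 3.
Since (x_{20}, x_{21}) = (x_0, x_1) = (0, 3) (two consecutive terms determine the rest), the sequence is periodic with period 20.
So x_{595} = x_{0 + ((595-0) mod 20)} = x_{15} = 0.

0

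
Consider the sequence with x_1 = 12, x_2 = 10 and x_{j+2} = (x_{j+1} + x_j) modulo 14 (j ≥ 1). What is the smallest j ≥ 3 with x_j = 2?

6

Listing terms: x_1 = 12; x_2 = 10; x_3 = 8; x_4 = 4; x_5 = 12; x_6 = 2; x_7 = 0; x_8 = 2; x_9 = 2; x_{10} = 4; x_{11} = 6; x_{12} = 10; x_{13} = 2; x_{14} = 12; x_{15} = 0; x_{16} = 12; x_{17} = 12; x_{18} = 10.
Since (x_{17}, x_{18}) = (x_1, x_2) = (12, 10) (two consecutive terms determine the rest), the sequence is periodic with period 16.
The value 2 first appears (with j ≥ 3) at x_6.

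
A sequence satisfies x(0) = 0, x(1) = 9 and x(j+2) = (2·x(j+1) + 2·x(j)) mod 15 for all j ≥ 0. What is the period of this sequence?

24

x(0) = 0,  x(1) = 9,  x(2) = 3,  x(3) = 9,  x(4) = 9,  x(5) = 6,  x(6) = 0,  x(7) = 12,  x(8) = 9,  x(9) = 12,  x(10) = 12,  x(11) = 3,  x(12) = 0,  x(13) = 6,  x(14) = 12,  x(15) = 6,  x(16) = 6,  x(17) = 9,  x(18) = 0,  x(19) = 3,  x(20) = 6,  x(21) = 3,  x(22) = 3,  x(23) = 12,  x(24) = 0,  x(25) = 9.
Since (x(24), x(25)) = (x(0), x(1)) = (0, 9) (two consecutive terms determine the rest), the sequence is periodic with period 24.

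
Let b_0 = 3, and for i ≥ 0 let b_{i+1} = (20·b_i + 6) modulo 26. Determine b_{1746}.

We have b_0 = 3, b_1 = 14, b_2 = 0, b_3 = 6, b_4 = 22, b_5 = 4, b_6 = 8, b_7 = 10, b_8 = 24, b_9 = 18, b_{10} = 2, b_{11} = 20, b_{12} = 16, b_{13} = 14.
Since b_{13} = b_1 = 14, the sequence is eventually periodic: after a pre-period of length 1 it cycles with period 12.
For i ≥ 1, b_i depends only on (i - 1) mod 12. (1746 - 1) mod 12 = 5, so b_{1746} = b_6 = 8.

8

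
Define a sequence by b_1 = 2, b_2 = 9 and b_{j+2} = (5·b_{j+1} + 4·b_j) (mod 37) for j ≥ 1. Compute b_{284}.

Computing terms: b_1 = 2, b_2 = 9, b_3 = 16, b_4 = 5, b_5 = 15, b_6 = 21, b_7 = 17, b_8 = 21, b_9 = 25, b_{10} = 24, b_{11} = 35, b_{12} = 12, b_{13} = 15, b_{14} = 12, b_{15} = 9, b_{16} = 19, b_{17} = 20, b_{18} = 28, b_{19} = 35, b_{20} = 28, b_{21} = 21, b_{22} = 32, b_{23} = 22, b_{24} = 16, b_{25} = 20, b_{26} = 16, b_{27} = 12, b_{28} = 13, b_{29} = 2, b_{30} = 25, b_{31} = 22, b_{32} = 25, b_{33} = 28, b_{34} = 18, b_{35} = 17, b_{36} = 9, b_{37} = 2, b_{38} = 9.
Since (b_{37}, b_{38}) = (b_1, b_2) = (2, 9) (two consecutive terms determine the rest), the sequence is periodic with period 36.
So b_{284} = b_{1 + ((284-1) mod 36)} = b_{32} = 25.

25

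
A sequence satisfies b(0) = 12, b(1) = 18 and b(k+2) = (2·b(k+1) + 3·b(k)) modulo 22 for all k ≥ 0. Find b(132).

We have b(0) = 12; b(1) = 18; b(2) = 6; b(3) = 0; b(4) = 18; b(5) = 14; b(6) = 16; b(7) = 8; b(8) = 20; b(9) = 20; b(10) = 12; b(11) = 18.
Since (b(10), b(11)) = (b(0), b(1)) = (12, 18) (two consecutive terms determine the rest), the sequence is periodic with period 10.
So b(132) = b(0 + ((132-0) mod 10)) = b(2) = 6.

6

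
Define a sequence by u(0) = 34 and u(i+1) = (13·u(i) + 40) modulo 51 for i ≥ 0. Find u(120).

u(0) = 34; u(1) = 23; u(2) = 33; u(3) = 10; u(4) = 17; u(5) = 6; u(6) = 16; u(7) = 44; u(8) = 0; u(9) = 40; u(10) = 50; u(11) = 27; u(12) = 34.
The sequence repeats with period 12.
So u(120) = u(0 + ((120-0) mod 12)) = u(0) = 34.

34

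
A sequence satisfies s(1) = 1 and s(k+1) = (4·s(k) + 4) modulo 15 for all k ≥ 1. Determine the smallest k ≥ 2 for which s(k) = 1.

7

s(1) = 1; s(2) = 8; s(3) = 6; s(4) = 13; s(5) = 11; s(6) = 3; s(7) = 1.
Since s(7) = s(1) = 1, the sequence is periodic with period 6.
The value 1 next appears (with k ≥ 2) at s(7).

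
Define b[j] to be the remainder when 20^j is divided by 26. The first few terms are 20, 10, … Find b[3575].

2

We have b[1] = 20, b[2] = 10, b[3] = 18, b[4] = 22, b[5] = 24, b[6] = 12, b[7] = 6, b[8] = 16, b[9] = 8, b[10] = 4, b[11] = 2, b[12] = 14, b[13] = 20.
The sequence repeats with period 12.
So b[3575] = b[1 + ((3575-1) mod 12)] = b[11] = 2.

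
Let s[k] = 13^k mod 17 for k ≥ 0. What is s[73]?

13

s[0] = 1, s[1] = 13, s[2] = 16, s[3] = 4, s[4] = 1.
The sequence repeats with period 4.
So s[73] = s[0 + ((73-0) mod 4)] = s[1] = 13.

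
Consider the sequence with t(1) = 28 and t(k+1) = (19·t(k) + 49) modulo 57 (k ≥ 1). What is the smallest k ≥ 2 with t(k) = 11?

t(1) = 28, t(2) = 11, t(3) = 30, t(4) = 49, t(5) = 11.
Since t(5) = t(2) = 11, the sequence is eventually periodic: after a pre-period of length 1 it cycles with period 3.
The value 11 first appears (with k ≥ 2) at t(2).

2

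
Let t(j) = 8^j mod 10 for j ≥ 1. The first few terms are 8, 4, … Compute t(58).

t(1) = 8; t(2) = 4; t(3) = 2; t(4) = 6; t(5) = 8.
The sequence repeats with period 4.
(58 - 1) mod 4 = 1, so t(58) = t(2) = 4.

4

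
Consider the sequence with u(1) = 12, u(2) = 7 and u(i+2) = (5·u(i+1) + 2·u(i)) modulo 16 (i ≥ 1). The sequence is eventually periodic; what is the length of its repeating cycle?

Computing terms: u(1) = 12; u(2) = 7; u(3) = 11; u(4) = 5; u(5) = 15; u(6) = 5; u(7) = 7; u(8) = 13; u(9) = 15; u(10) = 5.
Since (u(9), u(10)) = (u(5), u(6)) = (15, 5) (two consecutive terms determine the rest), the sequence is eventually periodic: after a pre-period of length 4 it cycles with period 4.

4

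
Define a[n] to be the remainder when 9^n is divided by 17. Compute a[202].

We have a[0] = 1,  a[1] = 9,  a[2] = 13,  a[3] = 15,  a[4] = 16,  a[5] = 8,  a[6] = 4,  a[7] = 2,  a[8] = 1.
Since a[8] = a[0] = 1, the sequence is periodic with period 8.
(202 - 0) mod 8 = 2, so a[202] = a[2] = 13.

13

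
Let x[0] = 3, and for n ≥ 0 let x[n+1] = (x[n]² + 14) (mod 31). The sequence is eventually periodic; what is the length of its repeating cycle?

x[0] = 3,  x[1] = 23,  x[2] = 16,  x[3] = 22,  x[4] = 2,  x[5] = 18,  x[6] = 28,  x[7] = 23.
Since x[7] = x[1] = 23, the sequence is eventually periodic: after a pre-period of length 1 it cycles with period 6.

6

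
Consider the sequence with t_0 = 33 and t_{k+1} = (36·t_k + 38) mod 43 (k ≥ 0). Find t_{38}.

We have t_0 = 33, t_1 = 22, t_2 = 13, t_3 = 33.
The sequence repeats with period 3.
So t_{38} = t_{0 + ((38-0) mod 3)} = t_2 = 13.

13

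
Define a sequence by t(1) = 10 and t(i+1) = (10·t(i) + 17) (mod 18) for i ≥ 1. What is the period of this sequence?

9

We have t(1) = 10,  t(2) = 9,  t(3) = 17,  t(4) = 7,  t(5) = 15,  t(6) = 5,  t(7) = 13,  t(8) = 3,  t(9) = 11,  t(10) = 1,  t(11) = 9.
Since t(11) = t(2) = 9, the sequence is eventually periodic: after a pre-period of length 1 it cycles with period 9.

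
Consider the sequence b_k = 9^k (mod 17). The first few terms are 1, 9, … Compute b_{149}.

b_0 = 1; b_1 = 9; b_2 = 13; b_3 = 15; b_4 = 16; b_5 = 8; b_6 = 4; b_7 = 2; b_8 = 1.
The sequence repeats with period 8.
(149 - 0) mod 8 = 5, so b_{149} = b_5 = 8.

8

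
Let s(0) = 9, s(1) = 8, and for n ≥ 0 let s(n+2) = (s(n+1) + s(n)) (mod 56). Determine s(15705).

13

Listing terms: s(0) = 9, s(1) = 8, s(2) = 17, s(3) = 25, s(4) = 42, s(5) = 11, s(6) = 53, s(7) = 8, s(8) = 5, s(9) = 13, s(10) = 18, s(11) = 31, s(12) = 49, s(13) = 24, s(14) = 17, s(15) = 41, s(16) = 2, s(17) = 43, s(18) = 45, s(19) = 32, s(20) = 21, s(21) = 53, s(22) = 18, s(23) = 15, s(24) = 33, s(25) = 48, s(26) = 25, s(27) = 17, s(28) = 42, s(29) = 3, s(30) = 45, s(31) = 48, s(32) = 37, s(33) = 29, s(34) = 10, s(35) = 39, s(36) = 49, s(37) = 32, s(38) = 25, s(39) = 1, s(40) = 26, s(41) = 27, s(42) = 53, s(43) = 24, s(44) = 21, s(45) = 45, s(46) = 10, s(47) = 55, s(48) = 9, s(49) = 8.
Since (s(48), s(49)) = (s(0), s(1)) = (9, 8) (two consecutive terms determine the rest), the sequence is periodic with period 48.
So s(15705) = s(0 + ((15705-0) mod 48)) = s(9) = 13.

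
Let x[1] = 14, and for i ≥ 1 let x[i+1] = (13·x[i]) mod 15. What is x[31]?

Computing terms: x[1] = 14, x[2] = 2, x[3] = 11, x[4] = 8, x[5] = 14.
The sequence repeats with period 4.
So x[31] = x[1 + ((31-1) mod 4)] = x[3] = 11.

11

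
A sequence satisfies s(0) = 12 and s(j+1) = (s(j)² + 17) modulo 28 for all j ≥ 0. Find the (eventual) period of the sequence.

6

s(0) = 12,  s(1) = 21,  s(2) = 10,  s(3) = 5,  s(4) = 14,  s(5) = 17,  s(6) = 26,  s(7) = 21.
Since s(7) = s(1) = 21, the sequence is eventually periodic: after a pre-period of length 1 it cycles with period 6.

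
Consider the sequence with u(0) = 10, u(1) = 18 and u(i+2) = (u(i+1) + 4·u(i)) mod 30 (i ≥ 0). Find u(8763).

10

Computing terms: u(0) = 10; u(1) = 18; u(2) = 28; u(3) = 10; u(4) = 2; u(5) = 12; u(6) = 20; u(7) = 8; u(8) = 28; u(9) = 0; u(10) = 22; u(11) = 22; u(12) = 20; u(13) = 18; u(14) = 8; u(15) = 20; u(16) = 22; u(17) = 12; u(18) = 10; u(19) = 28; u(20) = 8; u(21) = 0; u(22) = 2; u(23) = 2; u(24) = 10; u(25) = 18.
Since (u(24), u(25)) = (u(0), u(1)) = (10, 18) (two consecutive terms determine the rest), the sequence is periodic with period 24.
So u(8763) = u(0 + ((8763-0) mod 24)) = u(3) = 10.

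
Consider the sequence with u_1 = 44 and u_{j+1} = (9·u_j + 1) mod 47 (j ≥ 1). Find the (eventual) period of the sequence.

u_1 = 44,  u_2 = 21,  u_3 = 2,  u_4 = 19,  u_5 = 31,  u_6 = 45,  u_7 = 30,  u_8 = 36,  u_9 = 43,  u_{10} = 12,  u_{11} = 15,  u_{12} = 42,  u_{13} = 3,  u_{14} = 28,  u_{15} = 18,  u_{16} = 22,  u_{17} = 11,  u_{18} = 6,  u_{19} = 8,  u_{20} = 26,  u_{21} = 0,  u_{22} = 1,  u_{23} = 10,  u_{24} = 44.
The sequence repeats with period 23.

23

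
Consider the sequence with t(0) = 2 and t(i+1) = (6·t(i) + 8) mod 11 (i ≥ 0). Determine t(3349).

t(0) = 2, t(1) = 9, t(2) = 7, t(3) = 6, t(4) = 0, t(5) = 8, t(6) = 1, t(7) = 3, t(8) = 4, t(9) = 10, t(10) = 2.
Since t(10) = t(0) = 2, the sequence is periodic with period 10.
So t(3349) = t(0 + ((3349-0) mod 10)) = t(9) = 10.

10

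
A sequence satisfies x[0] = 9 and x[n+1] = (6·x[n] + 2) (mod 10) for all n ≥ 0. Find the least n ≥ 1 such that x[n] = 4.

We have x[0] = 9,  x[1] = 6,  x[2] = 8,  x[3] = 0,  x[4] = 2,  x[5] = 4,  x[6] = 6.
Since x[6] = x[1] = 6, the sequence is eventually periodic: after a pre-period of length 1 it cycles with period 5.
The value 4 first appears (with n ≥ 1) at x[5].

5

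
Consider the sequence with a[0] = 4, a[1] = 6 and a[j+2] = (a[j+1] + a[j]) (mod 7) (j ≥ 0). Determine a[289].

6

We have a[0] = 4, a[1] = 6, a[2] = 3, a[3] = 2, a[4] = 5, a[5] = 0, a[6] = 5, a[7] = 5, a[8] = 3, a[9] = 1, a[10] = 4, a[11] = 5, a[12] = 2, a[13] = 0, a[14] = 2, a[15] = 2, a[16] = 4, a[17] = 6.
Since (a[16], a[17]) = (a[0], a[1]) = (4, 6) (two consecutive terms determine the rest), the sequence is periodic with period 16.
So a[289] = a[0 + ((289-0) mod 16)] = a[1] = 6.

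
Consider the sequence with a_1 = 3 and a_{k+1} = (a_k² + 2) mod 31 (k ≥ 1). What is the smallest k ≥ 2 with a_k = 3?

4

Listing terms: a_1 = 3, a_2 = 11, a_3 = 30, a_4 = 3.
Since a_4 = a_1 = 3, the sequence is periodic with period 3.
The value 3 next appears (with k ≥ 2) at a_4.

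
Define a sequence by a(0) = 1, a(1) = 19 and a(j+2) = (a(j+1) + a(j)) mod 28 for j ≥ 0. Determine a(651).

Listing terms: a(0) = 1; a(1) = 19; a(2) = 20; a(3) = 11; a(4) = 3; a(5) = 14; a(6) = 17; a(7) = 3; a(8) = 20; a(9) = 23; a(10) = 15; a(11) = 10; a(12) = 25; a(13) = 7; a(14) = 4; a(15) = 11; a(16) = 15; a(17) = 26; a(18) = 13; a(19) = 11; a(20) = 24; a(21) = 7; a(22) = 3; a(23) = 10; a(24) = 13; a(25) = 23; a(26) = 8; a(27) = 3; a(28) = 11; a(29) = 14; a(30) = 25; a(31) = 11; a(32) = 8; a(33) = 19; a(34) = 27; a(35) = 18; a(36) = 17; a(37) = 7; a(38) = 24; a(39) = 3; a(40) = 27; a(41) = 2; a(42) = 1; a(43) = 3; a(44) = 4; a(45) = 7; a(46) = 11; a(47) = 18; a(48) = 1; a(49) = 19.
Since (a(48), a(49)) = (a(0), a(1)) = (1, 19) (two consecutive terms determine the rest), the sequence is periodic with period 48.
(651 - 0) mod 48 = 27, so a(651) = a(27) = 3.

3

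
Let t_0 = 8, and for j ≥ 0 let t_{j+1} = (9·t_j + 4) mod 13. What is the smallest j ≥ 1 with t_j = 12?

2

Computing terms: t_0 = 8; t_1 = 11; t_2 = 12; t_3 = 8.
The sequence repeats with period 3.
The value 12 first appears (with j ≥ 1) at t_2.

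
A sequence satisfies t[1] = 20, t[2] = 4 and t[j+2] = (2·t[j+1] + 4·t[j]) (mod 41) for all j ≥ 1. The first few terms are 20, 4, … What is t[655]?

Computing terms: t[1] = 20,  t[2] = 4,  t[3] = 6,  t[4] = 28,  t[5] = 39,  t[6] = 26,  t[7] = 3,  t[8] = 28,  t[9] = 27,  t[10] = 2,  t[11] = 30,  t[12] = 27,  t[13] = 10,  t[14] = 5,  t[15] = 9,  t[16] = 38,  t[17] = 30,  t[18] = 7,  t[19] = 11,  t[20] = 9,  t[21] = 21,  t[22] = 37,  t[23] = 35,  t[24] = 13,  t[25] = 2,  t[26] = 15,  t[27] = 38,  t[28] = 13,  t[29] = 14,  t[30] = 39,  t[31] = 11,  t[32] = 14,  t[33] = 31,  t[34] = 36,  t[35] = 32,  t[36] = 3,  t[37] = 11,  t[38] = 34,  t[39] = 30,  t[40] = 32,  t[41] = 20,  t[42] = 4.
Since (t[41], t[42]) = (t[1], t[2]) = (20, 4) (two consecutive terms determine the rest), the sequence is periodic with period 40.
So t[655] = t[1 + ((655-1) mod 40)] = t[15] = 9.

9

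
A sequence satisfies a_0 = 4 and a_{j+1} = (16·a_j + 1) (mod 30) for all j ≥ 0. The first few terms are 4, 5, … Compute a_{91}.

5

Listing terms: a_0 = 4, a_1 = 5, a_2 = 21, a_3 = 7, a_4 = 23, a_5 = 9, a_6 = 25, a_7 = 11, a_8 = 27, a_9 = 13, a_{10} = 29, a_{11} = 15, a_{12} = 1, a_{13} = 17, a_{14} = 3, a_{15} = 19, a_{16} = 5.
Since a_{16} = a_1 = 5, the sequence is eventually periodic: after a pre-period of length 1 it cycles with period 15.
For j ≥ 1, a_j depends only on (j - 1) mod 15. (91 - 1) mod 15 = 0, so a_{91} = a_1 = 5.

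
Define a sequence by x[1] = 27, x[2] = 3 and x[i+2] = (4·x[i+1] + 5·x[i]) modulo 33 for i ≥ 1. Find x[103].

15

Computing terms: x[1] = 27, x[2] = 3, x[3] = 15, x[4] = 9, x[5] = 12, x[6] = 27, x[7] = 3.
The sequence repeats with period 5.
So x[103] = x[1 + ((103-1) mod 5)] = x[3] = 15.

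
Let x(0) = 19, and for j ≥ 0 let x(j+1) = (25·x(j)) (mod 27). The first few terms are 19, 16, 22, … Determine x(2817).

We have x(0) = 19, x(1) = 16, x(2) = 22, x(3) = 10, x(4) = 7, x(5) = 13, x(6) = 1, x(7) = 25, x(8) = 4, x(9) = 19.
Since x(9) = x(0) = 19, the sequence is periodic with period 9.
(2817 - 0) mod 9 = 0, so x(2817) = x(0) = 19.

19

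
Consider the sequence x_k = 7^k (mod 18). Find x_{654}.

1

Computing terms: x_0 = 1; x_1 = 7; x_2 = 13; x_3 = 1.
The sequence repeats with period 3.
So x_{654} = x_{0 + ((654-0) mod 3)} = x_0 = 1.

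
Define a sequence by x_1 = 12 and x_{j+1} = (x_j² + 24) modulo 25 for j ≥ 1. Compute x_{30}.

x_1 = 12; x_2 = 18; x_3 = 23; x_4 = 3; x_5 = 8; x_6 = 13; x_7 = 18.
Since x_7 = x_2 = 18, the sequence is eventually periodic: after a pre-period of length 1 it cycles with period 5.
For j ≥ 2, x_j depends only on (j - 2) mod 5. (30 - 2) mod 5 = 3, so x_{30} = x_5 = 8.

8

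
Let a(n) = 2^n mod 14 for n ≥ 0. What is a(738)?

8

a(0) = 1,  a(1) = 2,  a(2) = 4,  a(3) = 8,  a(4) = 2.
Since a(4) = a(1) = 2, the sequence is eventually periodic: after a pre-period of length 1 it cycles with period 3.
For n ≥ 1, a(n) depends only on (n - 1) mod 3. (738 - 1) mod 3 = 2, so a(738) = a(3) = 8.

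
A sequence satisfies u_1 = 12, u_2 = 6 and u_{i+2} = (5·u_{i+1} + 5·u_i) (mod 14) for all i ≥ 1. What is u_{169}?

u_1 = 12, u_2 = 6, u_3 = 6, u_4 = 4, u_5 = 8, u_6 = 4, u_7 = 4, u_8 = 12, u_9 = 10, u_{10} = 12, u_{11} = 12, u_{12} = 8, u_{13} = 2, u_{14} = 8, u_{15} = 8, u_{16} = 10, u_{17} = 6, u_{18} = 10, u_{19} = 10, u_{20} = 2, u_{21} = 4, u_{22} = 2, u_{23} = 2, u_{24} = 6, u_{25} = 12, u_{26} = 6.
The sequence repeats with period 24.
So u_{169} = u_{1 + ((169-1) mod 24)} = u_1 = 12.

12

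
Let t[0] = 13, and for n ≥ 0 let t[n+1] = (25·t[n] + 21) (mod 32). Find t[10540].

25

Listing terms: t[0] = 13, t[1] = 26, t[2] = 31, t[3] = 28, t[4] = 17, t[5] = 30, t[6] = 3, t[7] = 0, t[8] = 21, t[9] = 2, t[10] = 7, t[11] = 4, t[12] = 25, t[13] = 6, t[14] = 11, t[15] = 8, t[16] = 29, t[17] = 10, t[18] = 15, t[19] = 12, t[20] = 1, t[21] = 14, t[22] = 19, t[23] = 16, t[24] = 5, t[25] = 18, t[26] = 23, t[27] = 20, t[28] = 9, t[29] = 22, t[30] = 27, t[31] = 24, t[32] = 13.
Since t[32] = t[0] = 13, the sequence is periodic with period 32.
So t[10540] = t[0 + ((10540-0) mod 32)] = t[12] = 25.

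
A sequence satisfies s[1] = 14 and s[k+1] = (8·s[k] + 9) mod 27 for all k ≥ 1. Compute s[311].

23

Computing terms: s[1] = 14,  s[2] = 13,  s[3] = 5,  s[4] = 22,  s[5] = 23,  s[6] = 4,  s[7] = 14.
Since s[7] = s[1] = 14, the sequence is periodic with period 6.
So s[311] = s[1 + ((311-1) mod 6)] = s[5] = 23.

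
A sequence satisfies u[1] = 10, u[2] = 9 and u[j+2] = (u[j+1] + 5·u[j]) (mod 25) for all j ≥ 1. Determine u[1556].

Listing terms: u[1] = 10,  u[2] = 9,  u[3] = 9,  u[4] = 4,  u[5] = 24,  u[6] = 19,  u[7] = 14,  u[8] = 9,  u[9] = 4.
Since (u[8], u[9]) = (u[3], u[4]) = (9, 4) (two consecutive terms determine the rest), the sequence is eventually periodic: after a pre-period of length 2 it cycles with period 5.
For j ≥ 3, u[j] depends only on (j - 3) mod 5. (1556 - 3) mod 5 = 3, so u[1556] = u[6] = 19.

19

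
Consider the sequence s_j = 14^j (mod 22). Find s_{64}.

We have s_1 = 14,  s_2 = 20,  s_3 = 16,  s_4 = 4,  s_5 = 12,  s_6 = 14.
Since s_6 = s_1 = 14, the sequence is periodic with period 5.
So s_{64} = s_{1 + ((64-1) mod 5)} = s_4 = 4.

4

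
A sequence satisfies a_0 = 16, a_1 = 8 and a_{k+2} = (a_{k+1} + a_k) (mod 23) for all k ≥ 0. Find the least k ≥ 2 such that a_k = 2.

7

Listing terms: a_0 = 16, a_1 = 8, a_2 = 1, a_3 = 9, a_4 = 10, a_5 = 19, a_6 = 6, a_7 = 2, a_8 = 8, a_9 = 10, a_{10} = 18, a_{11} = 5, a_{12} = 0, a_{13} = 5, a_{14} = 5, a_{15} = 10, a_{16} = 15, a_{17} = 2, a_{18} = 17, a_{19} = 19, a_{20} = 13, a_{21} = 9, a_{22} = 22, a_{23} = 8, a_{24} = 7, a_{25} = 15, a_{26} = 22, a_{27} = 14, a_{28} = 13, a_{29} = 4, a_{30} = 17, a_{31} = 21, a_{32} = 15, a_{33} = 13, a_{34} = 5, a_{35} = 18, a_{36} = 0, a_{37} = 18, a_{38} = 18, a_{39} = 13, a_{40} = 8, a_{41} = 21, a_{42} = 6, a_{43} = 4, a_{44} = 10, a_{45} = 14, a_{46} = 1, a_{47} = 15, a_{48} = 16, a_{49} = 8.
The sequence repeats with period 48.
The value 2 first appears (with k ≥ 2) at a_7.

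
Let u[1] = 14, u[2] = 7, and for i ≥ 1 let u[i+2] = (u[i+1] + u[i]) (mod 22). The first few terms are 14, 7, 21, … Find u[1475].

5

Listing terms: u[1] = 14; u[2] = 7; u[3] = 21; u[4] = 6; u[5] = 5; u[6] = 11; u[7] = 16; u[8] = 5; u[9] = 21; u[10] = 4; u[11] = 3; u[12] = 7; u[13] = 10; u[14] = 17; u[15] = 5; u[16] = 0; u[17] = 5; u[18] = 5; u[19] = 10; u[20] = 15; u[21] = 3; u[22] = 18; u[23] = 21; u[24] = 17; u[25] = 16; u[26] = 11; u[27] = 5; u[28] = 16; u[29] = 21; u[30] = 15; u[31] = 14; u[32] = 7.
The sequence repeats with period 30.
(1475 - 1) mod 30 = 4, so u[1475] = u[5] = 5.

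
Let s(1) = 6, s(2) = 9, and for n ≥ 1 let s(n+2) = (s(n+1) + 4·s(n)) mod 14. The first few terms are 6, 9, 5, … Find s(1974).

Listing terms: s(1) = 6; s(2) = 9; s(3) = 5; s(4) = 13; s(5) = 5; s(6) = 1; s(7) = 7; s(8) = 11; s(9) = 11; s(10) = 13; s(11) = 1; s(12) = 11; s(13) = 1; s(14) = 3; s(15) = 7; s(16) = 5; s(17) = 5; s(18) = 11; s(19) = 3; s(20) = 5; s(21) = 3; s(22) = 9; s(23) = 7; s(24) = 1; s(25) = 1; s(26) = 5; s(27) = 9; s(28) = 1; s(29) = 9; s(30) = 13; s(31) = 7; s(32) = 3; s(33) = 3; s(34) = 1; s(35) = 13; s(36) = 3; s(37) = 13; s(38) = 11; s(39) = 7; s(40) = 9; s(41) = 9; s(42) = 3; s(43) = 11; s(44) = 9; s(45) = 11; s(46) = 5; s(47) = 7; s(48) = 13; s(49) = 13; s(50) = 9; s(51) = 5.
Since (s(50), s(51)) = (s(2), s(3)) = (9, 5) (two consecutive terms determine the rest), the sequence is eventually periodic: after a pre-period of length 1 it cycles with period 48.
For n ≥ 2, s(n) depends only on (n - 2) mod 48. (1974 - 2) mod 48 = 4, so s(1974) = s(6) = 1.

1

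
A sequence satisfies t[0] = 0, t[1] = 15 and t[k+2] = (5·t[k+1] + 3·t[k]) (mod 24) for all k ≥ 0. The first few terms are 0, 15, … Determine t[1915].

15

t[0] = 0, t[1] = 15, t[2] = 3, t[3] = 12, t[4] = 21, t[5] = 21, t[6] = 0, t[7] = 15.
The sequence repeats with period 6.
So t[1915] = t[0 + ((1915-0) mod 6)] = t[1] = 15.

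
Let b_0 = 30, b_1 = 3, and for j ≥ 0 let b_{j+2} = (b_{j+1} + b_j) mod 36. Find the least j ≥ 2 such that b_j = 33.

2

We have b_0 = 30, b_1 = 3, b_2 = 33, b_3 = 0, b_4 = 33, b_5 = 33, b_6 = 30, b_7 = 27, b_8 = 21, b_9 = 12, b_{10} = 33, b_{11} = 9, b_{12} = 6, b_{13} = 15, b_{14} = 21, b_{15} = 0, b_{16} = 21, b_{17} = 21, b_{18} = 6, b_{19} = 27, b_{20} = 33, b_{21} = 24, b_{22} = 21, b_{23} = 9, b_{24} = 30, b_{25} = 3.
Since (b_{24}, b_{25}) = (b_0, b_1) = (30, 3) (two consecutive terms determine the rest), the sequence is periodic with period 24.
The value 33 first appears (with j ≥ 2) at b_2.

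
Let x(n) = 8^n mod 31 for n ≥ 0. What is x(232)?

We have x(0) = 1; x(1) = 8; x(2) = 2; x(3) = 16; x(4) = 4; x(5) = 1.
The sequence repeats with period 5.
So x(232) = x(0 + ((232-0) mod 5)) = x(2) = 2.

2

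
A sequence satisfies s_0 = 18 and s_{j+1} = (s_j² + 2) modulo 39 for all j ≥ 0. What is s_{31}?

11

Listing terms: s_0 = 18; s_1 = 14; s_2 = 3; s_3 = 11; s_4 = 6; s_5 = 38; s_6 = 3.
Since s_6 = s_2 = 3, the sequence is eventually periodic: after a pre-period of length 2 it cycles with period 4.
For j ≥ 2, s_j depends only on (j - 2) mod 4. (31 - 2) mod 4 = 1, so s_{31} = s_3 = 11.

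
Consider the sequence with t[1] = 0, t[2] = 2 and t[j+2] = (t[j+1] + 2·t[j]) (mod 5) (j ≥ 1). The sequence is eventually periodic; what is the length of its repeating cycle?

We have t[1] = 0, t[2] = 2, t[3] = 2, t[4] = 1, t[5] = 0, t[6] = 2.
The sequence repeats with period 4.

4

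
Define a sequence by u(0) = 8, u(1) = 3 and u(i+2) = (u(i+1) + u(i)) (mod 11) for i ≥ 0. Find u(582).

Computing terms: u(0) = 8; u(1) = 3; u(2) = 0; u(3) = 3; u(4) = 3; u(5) = 6; u(6) = 9; u(7) = 4; u(8) = 2; u(9) = 6; u(10) = 8; u(11) = 3.
Since (u(10), u(11)) = (u(0), u(1)) = (8, 3) (two consecutive terms determine the rest), the sequence is periodic with period 10.
(582 - 0) mod 10 = 2, so u(582) = u(2) = 0.

0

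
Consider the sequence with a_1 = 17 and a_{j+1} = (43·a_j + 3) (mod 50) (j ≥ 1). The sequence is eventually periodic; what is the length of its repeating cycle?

4

Computing terms: a_1 = 17, a_2 = 34, a_3 = 15, a_4 = 48, a_5 = 17.
The sequence repeats with period 4.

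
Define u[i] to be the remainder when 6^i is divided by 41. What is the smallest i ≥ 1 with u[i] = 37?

Computing terms: u[0] = 1; u[1] = 6; u[2] = 36; u[3] = 11; u[4] = 25; u[5] = 27; u[6] = 39; u[7] = 29; u[8] = 10; u[9] = 19; u[10] = 32; u[11] = 28; u[12] = 4; u[13] = 24; u[14] = 21; u[15] = 3; u[16] = 18; u[17] = 26; u[18] = 33; u[19] = 34; u[20] = 40; u[21] = 35; u[22] = 5; u[23] = 30; u[24] = 16; u[25] = 14; u[26] = 2; u[27] = 12; u[28] = 31; u[29] = 22; u[30] = 9; u[31] = 13; u[32] = 37; u[33] = 17; u[34] = 20; u[35] = 38; u[36] = 23; u[37] = 15; u[38] = 8; u[39] = 7; u[40] = 1.
The sequence repeats with period 40.
The value 37 first appears (with i ≥ 1) at u[32].

32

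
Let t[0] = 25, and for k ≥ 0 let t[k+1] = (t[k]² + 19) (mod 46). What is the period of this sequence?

Computing terms: t[0] = 25,  t[1] = 0,  t[2] = 19,  t[3] = 12,  t[4] = 25.
The sequence repeats with period 4.

4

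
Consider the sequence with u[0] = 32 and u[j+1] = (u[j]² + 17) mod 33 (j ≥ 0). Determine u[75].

21

Computing terms: u[0] = 32; u[1] = 18; u[2] = 11; u[3] = 6; u[4] = 20; u[5] = 21; u[6] = 29; u[7] = 0; u[8] = 17; u[9] = 9; u[10] = 32.
The sequence repeats with period 10.
(75 - 0) mod 10 = 5, so u[75] = u[5] = 21.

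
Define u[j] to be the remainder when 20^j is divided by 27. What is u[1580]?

We have u[1] = 20,  u[2] = 22,  u[3] = 8,  u[4] = 25,  u[5] = 14,  u[6] = 10,  u[7] = 11,  u[8] = 4,  u[9] = 26,  u[10] = 7,  u[11] = 5,  u[12] = 19,  u[13] = 2,  u[14] = 13,  u[15] = 17,  u[16] = 16,  u[17] = 23,  u[18] = 1,  u[19] = 20.
The sequence repeats with period 18.
(1580 - 1) mod 18 = 13, so u[1580] = u[14] = 13.

13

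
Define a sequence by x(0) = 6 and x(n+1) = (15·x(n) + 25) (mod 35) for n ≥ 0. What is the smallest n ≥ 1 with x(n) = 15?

Computing terms: x(0) = 6; x(1) = 10; x(2) = 0; x(3) = 25; x(4) = 15; x(5) = 5; x(6) = 30; x(7) = 20; x(8) = 10.
Since x(8) = x(1) = 10, the sequence is eventually periodic: after a pre-period of length 1 it cycles with period 7.
The value 15 first appears (with n ≥ 1) at x(4).

4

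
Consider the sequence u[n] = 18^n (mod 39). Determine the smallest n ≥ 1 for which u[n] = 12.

Listing terms: u[0] = 1,  u[1] = 18,  u[2] = 12,  u[3] = 21,  u[4] = 27,  u[5] = 18.
Since u[5] = u[1] = 18, the sequence is eventually periodic: after a pre-period of length 1 it cycles with period 4.
The value 12 first appears (with n ≥ 1) at u[2].

2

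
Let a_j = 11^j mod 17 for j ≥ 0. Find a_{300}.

a_0 = 1, a_1 = 11, a_2 = 2, a_3 = 5, a_4 = 4, a_5 = 10, a_6 = 8, a_7 = 3, a_8 = 16, a_9 = 6, a_{10} = 15, a_{11} = 12, a_{12} = 13, a_{13} = 7, a_{14} = 9, a_{15} = 14, a_{16} = 1.
Since a_{16} = a_0 = 1, the sequence is periodic with period 16.
(300 - 0) mod 16 = 12, so a_{300} = a_{12} = 13.

13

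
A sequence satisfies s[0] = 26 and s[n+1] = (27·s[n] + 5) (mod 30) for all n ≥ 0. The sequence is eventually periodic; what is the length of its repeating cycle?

4

Listing terms: s[0] = 26, s[1] = 17, s[2] = 14, s[3] = 23, s[4] = 26.
The sequence repeats with period 4.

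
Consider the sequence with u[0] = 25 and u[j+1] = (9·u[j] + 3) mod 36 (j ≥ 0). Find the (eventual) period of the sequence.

4

We have u[0] = 25,  u[1] = 12,  u[2] = 3,  u[3] = 30,  u[4] = 21,  u[5] = 12.
Since u[5] = u[1] = 12, the sequence is eventually periodic: after a pre-period of length 1 it cycles with period 4.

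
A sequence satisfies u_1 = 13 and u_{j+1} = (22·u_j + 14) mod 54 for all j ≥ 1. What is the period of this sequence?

u_1 = 13, u_2 = 30, u_3 = 26, u_4 = 46, u_5 = 0, u_6 = 14, u_7 = 52, u_8 = 24, u_9 = 2, u_{10} = 4, u_{11} = 48, u_{12} = 44, u_{13} = 10, u_{14} = 18, u_{15} = 32, u_{16} = 16, u_{17} = 42, u_{18} = 20, u_{19} = 22, u_{20} = 12, u_{21} = 8, u_{22} = 28, u_{23} = 36, u_{24} = 50, u_{25} = 34, u_{26} = 6, u_{27} = 38, u_{28} = 40, u_{29} = 30.
Since u_{29} = u_2 = 30, the sequence is eventually periodic: after a pre-period of length 1 it cycles with period 27.

27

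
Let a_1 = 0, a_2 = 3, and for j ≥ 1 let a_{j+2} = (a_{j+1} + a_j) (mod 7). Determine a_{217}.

We have a_1 = 0; a_2 = 3; a_3 = 3; a_4 = 6; a_5 = 2; a_6 = 1; a_7 = 3; a_8 = 4; a_9 = 0; a_{10} = 4; a_{11} = 4; a_{12} = 1; a_{13} = 5; a_{14} = 6; a_{15} = 4; a_{16} = 3; a_{17} = 0; a_{18} = 3.
The sequence repeats with period 16.
(217 - 1) mod 16 = 8, so a_{217} = a_9 = 0.

0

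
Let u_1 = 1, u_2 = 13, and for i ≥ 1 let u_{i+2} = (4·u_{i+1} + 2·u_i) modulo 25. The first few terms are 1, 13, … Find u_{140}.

Computing terms: u_1 = 1, u_2 = 13, u_3 = 4, u_4 = 17, u_5 = 1, u_6 = 13.
The sequence repeats with period 4.
So u_{140} = u_{1 + ((140-1) mod 4)} = u_4 = 17.

17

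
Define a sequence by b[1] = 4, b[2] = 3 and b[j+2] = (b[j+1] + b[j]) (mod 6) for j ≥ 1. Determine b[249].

1

Computing terms: b[1] = 4; b[2] = 3; b[3] = 1; b[4] = 4; b[5] = 5; b[6] = 3; b[7] = 2; b[8] = 5; b[9] = 1; b[10] = 0; b[11] = 1; b[12] = 1; b[13] = 2; b[14] = 3; b[15] = 5; b[16] = 2; b[17] = 1; b[18] = 3; b[19] = 4; b[20] = 1; b[21] = 5; b[22] = 0; b[23] = 5; b[24] = 5; b[25] = 4; b[26] = 3.
The sequence repeats with period 24.
So b[249] = b[1 + ((249-1) mod 24)] = b[9] = 1.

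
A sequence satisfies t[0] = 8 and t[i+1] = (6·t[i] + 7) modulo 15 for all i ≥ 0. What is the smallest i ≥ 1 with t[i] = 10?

1

Computing terms: t[0] = 8,  t[1] = 10,  t[2] = 7,  t[3] = 4,  t[4] = 1,  t[5] = 13,  t[6] = 10.
Since t[6] = t[1] = 10, the sequence is eventually periodic: after a pre-period of length 1 it cycles with period 5.
The value 10 first appears (with i ≥ 1) at t[1].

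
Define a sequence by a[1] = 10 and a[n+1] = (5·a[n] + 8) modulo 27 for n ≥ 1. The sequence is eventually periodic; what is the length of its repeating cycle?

Listing terms: a[1] = 10,  a[2] = 4,  a[3] = 1,  a[4] = 13,  a[5] = 19,  a[6] = 22,  a[7] = 10.
Since a[7] = a[1] = 10, the sequence is periodic with period 6.

6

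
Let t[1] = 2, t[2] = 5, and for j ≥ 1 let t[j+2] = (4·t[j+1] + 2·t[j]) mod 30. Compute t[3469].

2

We have t[1] = 2, t[2] = 5, t[3] = 24, t[4] = 16, t[5] = 22, t[6] = 0, t[7] = 14, t[8] = 26, t[9] = 12, t[10] = 10, t[11] = 4, t[12] = 6, t[13] = 2, t[14] = 20, t[15] = 24, t[16] = 16.
Since (t[15], t[16]) = (t[3], t[4]) = (24, 16) (two consecutive terms determine the rest), the sequence is eventually periodic: after a pre-period of length 2 it cycles with period 12.
For j ≥ 3, t[j] depends only on (j - 3) mod 12. (3469 - 3) mod 12 = 10, so t[3469] = t[13] = 2.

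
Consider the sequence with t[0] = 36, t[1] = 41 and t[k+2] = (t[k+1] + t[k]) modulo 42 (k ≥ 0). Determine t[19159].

23

We have t[0] = 36; t[1] = 41; t[2] = 35; t[3] = 34; t[4] = 27; t[5] = 19; t[6] = 4; t[7] = 23; t[8] = 27; t[9] = 8; t[10] = 35; t[11] = 1; t[12] = 36; t[13] = 37; t[14] = 31; t[15] = 26; t[16] = 15; t[17] = 41; t[18] = 14; t[19] = 13; t[20] = 27; t[21] = 40; t[22] = 25; t[23] = 23; t[24] = 6; t[25] = 29; t[26] = 35; t[27] = 22; t[28] = 15; t[29] = 37; t[30] = 10; t[31] = 5; t[32] = 15; t[33] = 20; t[34] = 35; t[35] = 13; t[36] = 6; t[37] = 19; t[38] = 25; t[39] = 2; t[40] = 27; t[41] = 29; t[42] = 14; t[43] = 1; t[44] = 15; t[45] = 16; t[46] = 31; t[47] = 5; t[48] = 36; t[49] = 41.
Since (t[48], t[49]) = (t[0], t[1]) = (36, 41) (two consecutive terms determine the rest), the sequence is periodic with period 48.
So t[19159] = t[0 + ((19159-0) mod 48)] = t[7] = 23.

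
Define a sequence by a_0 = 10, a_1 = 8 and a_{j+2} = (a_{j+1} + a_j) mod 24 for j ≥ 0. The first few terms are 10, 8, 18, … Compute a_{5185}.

We have a_0 = 10, a_1 = 8, a_2 = 18, a_3 = 2, a_4 = 20, a_5 = 22, a_6 = 18, a_7 = 16, a_8 = 10, a_9 = 2, a_{10} = 12, a_{11} = 14, a_{12} = 2, a_{13} = 16, a_{14} = 18, a_{15} = 10, a_{16} = 4, a_{17} = 14, a_{18} = 18, a_{19} = 8, a_{20} = 2, a_{21} = 10, a_{22} = 12, a_{23} = 22, a_{24} = 10, a_{25} = 8.
The sequence repeats with period 24.
So a_{5185} = a_{0 + ((5185-0) mod 24)} = a_1 = 8.

8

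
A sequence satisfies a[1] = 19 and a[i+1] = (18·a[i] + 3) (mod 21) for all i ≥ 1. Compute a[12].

18

Computing terms: a[1] = 19; a[2] = 9; a[3] = 18; a[4] = 12; a[5] = 9.
Since a[5] = a[2] = 9, the sequence is eventually periodic: after a pre-period of length 1 it cycles with period 3.
For i ≥ 2, a[i] depends only on (i - 2) mod 3. (12 - 2) mod 3 = 1, so a[12] = a[3] = 18.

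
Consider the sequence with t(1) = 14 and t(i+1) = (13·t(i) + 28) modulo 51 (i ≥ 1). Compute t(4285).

14

t(1) = 14,  t(2) = 6,  t(3) = 4,  t(4) = 29,  t(5) = 48,  t(6) = 40,  t(7) = 38,  t(8) = 12,  t(9) = 31,  t(10) = 23,  t(11) = 21,  t(12) = 46,  t(13) = 14.
The sequence repeats with period 12.
So t(4285) = t(1 + ((4285-1) mod 12)) = t(1) = 14.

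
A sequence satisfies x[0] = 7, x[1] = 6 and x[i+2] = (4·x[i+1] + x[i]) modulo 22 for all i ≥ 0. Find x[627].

16

x[0] = 7; x[1] = 6; x[2] = 9; x[3] = 20; x[4] = 1; x[5] = 2; x[6] = 9; x[7] = 16; x[8] = 7; x[9] = 0; x[10] = 7; x[11] = 6.
The sequence repeats with period 10.
So x[627] = x[0 + ((627-0) mod 10)] = x[7] = 16.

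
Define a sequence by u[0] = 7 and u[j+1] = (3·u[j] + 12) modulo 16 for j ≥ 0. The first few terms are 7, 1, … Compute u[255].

9

Listing terms: u[0] = 7,  u[1] = 1,  u[2] = 15,  u[3] = 9,  u[4] = 7.
The sequence repeats with period 4.
So u[255] = u[0 + ((255-0) mod 4)] = u[3] = 9.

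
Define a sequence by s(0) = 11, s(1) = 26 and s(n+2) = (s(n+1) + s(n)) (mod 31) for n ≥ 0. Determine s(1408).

s(0) = 11,  s(1) = 26,  s(2) = 6,  s(3) = 1,  s(4) = 7,  s(5) = 8,  s(6) = 15,  s(7) = 23,  s(8) = 7,  s(9) = 30,  s(10) = 6,  s(11) = 5,  s(12) = 11,  s(13) = 16,  s(14) = 27,  s(15) = 12,  s(16) = 8,  s(17) = 20,  s(18) = 28,  s(19) = 17,  s(20) = 14,  s(21) = 0,  s(22) = 14,  s(23) = 14,  s(24) = 28,  s(25) = 11,  s(26) = 8,  s(27) = 19,  s(28) = 27,  s(29) = 15,  s(30) = 11,  s(31) = 26.
Since (s(30), s(31)) = (s(0), s(1)) = (11, 26) (two consecutive terms determine the rest), the sequence is periodic with period 30.
So s(1408) = s(0 + ((1408-0) mod 30)) = s(28) = 27.

27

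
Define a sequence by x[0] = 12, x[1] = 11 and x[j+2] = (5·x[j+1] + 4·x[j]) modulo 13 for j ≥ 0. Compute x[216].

1

x[0] = 12,  x[1] = 11,  x[2] = 12,  x[3] = 0,  x[4] = 9,  x[5] = 6,  x[6] = 1,  x[7] = 3,  x[8] = 6,  x[9] = 3,  x[10] = 0,  x[11] = 12,  x[12] = 8,  x[13] = 10,  x[14] = 4,  x[15] = 8,  x[16] = 4,  x[17] = 0,  x[18] = 3,  x[19] = 2,  x[20] = 9,  x[21] = 1,  x[22] = 2,  x[23] = 1,  x[24] = 0,  x[25] = 4,  x[26] = 7,  x[27] = 12,  x[28] = 10,  x[29] = 7,  x[30] = 10,  x[31] = 0,  x[32] = 1,  x[33] = 5,  x[34] = 3,  x[35] = 9,  x[36] = 5,  x[37] = 9,  x[38] = 0,  x[39] = 10,  x[40] = 11,  x[41] = 4,  x[42] = 12,  x[43] = 11.
The sequence repeats with period 42.
(216 - 0) mod 42 = 6, so x[216] = x[6] = 1.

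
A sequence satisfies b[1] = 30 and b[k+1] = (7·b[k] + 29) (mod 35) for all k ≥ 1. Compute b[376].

8

Listing terms: b[1] = 30,  b[2] = 29,  b[3] = 22,  b[4] = 8,  b[5] = 15,  b[6] = 29.
Since b[6] = b[2] = 29, the sequence is eventually periodic: after a pre-period of length 1 it cycles with period 4.
For k ≥ 2, b[k] depends only on (k - 2) mod 4. (376 - 2) mod 4 = 2, so b[376] = b[4] = 8.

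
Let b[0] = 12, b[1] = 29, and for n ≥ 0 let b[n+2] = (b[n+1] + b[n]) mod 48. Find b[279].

38

We have b[0] = 12, b[1] = 29, b[2] = 41, b[3] = 22, b[4] = 15, b[5] = 37, b[6] = 4, b[7] = 41, b[8] = 45, b[9] = 38, b[10] = 35, b[11] = 25, b[12] = 12, b[13] = 37, b[14] = 1, b[15] = 38, b[16] = 39, b[17] = 29, b[18] = 20, b[19] = 1, b[20] = 21, b[21] = 22, b[22] = 43, b[23] = 17, b[24] = 12, b[25] = 29.
Since (b[24], b[25]) = (b[0], b[1]) = (12, 29) (two consecutive terms determine the rest), the sequence is periodic with period 24.
(279 - 0) mod 24 = 15, so b[279] = b[15] = 38.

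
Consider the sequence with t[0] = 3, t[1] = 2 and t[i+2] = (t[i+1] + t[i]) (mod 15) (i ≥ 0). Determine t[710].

7

t[0] = 3; t[1] = 2; t[2] = 5; t[3] = 7; t[4] = 12; t[5] = 4; t[6] = 1; t[7] = 5; t[8] = 6; t[9] = 11; t[10] = 2; t[11] = 13; t[12] = 0; t[13] = 13; t[14] = 13; t[15] = 11; t[16] = 9; t[17] = 5; t[18] = 14; t[19] = 4; t[20] = 3; t[21] = 7; t[22] = 10; t[23] = 2; t[24] = 12; t[25] = 14; t[26] = 11; t[27] = 10; t[28] = 6; t[29] = 1; t[30] = 7; t[31] = 8; t[32] = 0; t[33] = 8; t[34] = 8; t[35] = 1; t[36] = 9; t[37] = 10; t[38] = 4; t[39] = 14; t[40] = 3; t[41] = 2.
The sequence repeats with period 40.
(710 - 0) mod 40 = 30, so t[710] = t[30] = 7.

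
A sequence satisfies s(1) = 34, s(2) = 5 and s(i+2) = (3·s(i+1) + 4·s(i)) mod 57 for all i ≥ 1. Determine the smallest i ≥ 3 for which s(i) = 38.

Computing terms: s(1) = 34,  s(2) = 5,  s(3) = 37,  s(4) = 17,  s(5) = 28,  s(6) = 38,  s(7) = 55,  s(8) = 32,  s(9) = 31,  s(10) = 50,  s(11) = 46,  s(12) = 53,  s(13) = 1,  s(14) = 44,  s(15) = 22,  s(16) = 14,  s(17) = 16,  s(18) = 47,  s(19) = 34,  s(20) = 5.
The sequence repeats with period 18.
The value 38 first appears (with i ≥ 3) at s(6).

6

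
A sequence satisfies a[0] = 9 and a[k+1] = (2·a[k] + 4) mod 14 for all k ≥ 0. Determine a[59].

Listing terms: a[0] = 9; a[1] = 8; a[2] = 6; a[3] = 2; a[4] = 8.
Since a[4] = a[1] = 8, the sequence is eventually periodic: after a pre-period of length 1 it cycles with period 3.
For k ≥ 1, a[k] depends only on (k - 1) mod 3. (59 - 1) mod 3 = 1, so a[59] = a[2] = 6.

6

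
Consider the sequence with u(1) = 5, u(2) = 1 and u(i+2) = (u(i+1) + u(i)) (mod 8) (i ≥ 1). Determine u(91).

We have u(1) = 5,  u(2) = 1,  u(3) = 6,  u(4) = 7,  u(5) = 5,  u(6) = 4,  u(7) = 1,  u(8) = 5,  u(9) = 6,  u(10) = 3,  u(11) = 1,  u(12) = 4,  u(13) = 5,  u(14) = 1.
Since (u(13), u(14)) = (u(1), u(2)) = (5, 1) (two consecutive terms determine the rest), the sequence is periodic with period 12.
So u(91) = u(1 + ((91-1) mod 12)) = u(7) = 1.

1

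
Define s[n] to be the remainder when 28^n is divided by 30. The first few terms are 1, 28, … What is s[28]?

16

s[0] = 1; s[1] = 28; s[2] = 4; s[3] = 22; s[4] = 16; s[5] = 28.
Since s[5] = s[1] = 28, the sequence is eventually periodic: after a pre-period of length 1 it cycles with period 4.
For n ≥ 1, s[n] depends only on (n - 1) mod 4. (28 - 1) mod 4 = 3, so s[28] = s[4] = 16.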